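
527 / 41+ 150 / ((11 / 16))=104197 / 451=231.04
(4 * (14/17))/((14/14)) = 56/17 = 3.29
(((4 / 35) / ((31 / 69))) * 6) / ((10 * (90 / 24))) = 1104 / 27125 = 0.04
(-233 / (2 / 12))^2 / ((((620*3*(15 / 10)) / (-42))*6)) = -760046 / 155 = -4903.52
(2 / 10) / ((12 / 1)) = 1 / 60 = 0.02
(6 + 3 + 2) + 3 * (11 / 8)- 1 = 113 / 8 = 14.12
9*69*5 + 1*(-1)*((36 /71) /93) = 6834093 /2201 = 3104.99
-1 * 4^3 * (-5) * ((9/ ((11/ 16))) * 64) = 2949120/ 11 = 268101.82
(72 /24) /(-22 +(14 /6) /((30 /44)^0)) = -9 /59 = -0.15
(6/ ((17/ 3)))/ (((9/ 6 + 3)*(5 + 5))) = 2/ 85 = 0.02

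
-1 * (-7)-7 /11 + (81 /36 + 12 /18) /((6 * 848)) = 4274305 /671616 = 6.36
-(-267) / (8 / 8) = 267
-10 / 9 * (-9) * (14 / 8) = 35 / 2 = 17.50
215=215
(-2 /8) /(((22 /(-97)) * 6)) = 97 /528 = 0.18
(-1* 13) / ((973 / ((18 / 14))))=-117 / 6811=-0.02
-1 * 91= -91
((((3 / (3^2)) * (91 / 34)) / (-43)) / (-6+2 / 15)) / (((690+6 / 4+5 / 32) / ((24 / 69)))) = 7280 / 4093343419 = 0.00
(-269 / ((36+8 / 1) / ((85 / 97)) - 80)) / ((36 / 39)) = 297245 / 30384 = 9.78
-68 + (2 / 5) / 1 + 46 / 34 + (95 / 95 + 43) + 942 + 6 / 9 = 234707 / 255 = 920.42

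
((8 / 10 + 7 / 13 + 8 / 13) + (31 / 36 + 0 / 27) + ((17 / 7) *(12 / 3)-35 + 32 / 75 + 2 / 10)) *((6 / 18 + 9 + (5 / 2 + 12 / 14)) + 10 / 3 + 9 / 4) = -549232517 / 1375920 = -399.17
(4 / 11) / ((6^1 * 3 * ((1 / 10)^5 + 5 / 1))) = 200000 / 49500099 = 0.00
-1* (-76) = 76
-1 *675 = -675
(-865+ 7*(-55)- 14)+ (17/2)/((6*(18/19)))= -272701/216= -1262.50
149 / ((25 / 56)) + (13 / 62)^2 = 32078561 / 96100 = 333.80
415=415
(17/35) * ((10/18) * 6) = 34/21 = 1.62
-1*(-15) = 15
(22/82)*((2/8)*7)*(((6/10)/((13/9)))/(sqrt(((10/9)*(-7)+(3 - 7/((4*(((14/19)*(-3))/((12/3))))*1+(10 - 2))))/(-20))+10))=0.02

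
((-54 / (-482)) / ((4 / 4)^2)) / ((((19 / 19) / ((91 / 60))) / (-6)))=-2457 / 2410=-1.02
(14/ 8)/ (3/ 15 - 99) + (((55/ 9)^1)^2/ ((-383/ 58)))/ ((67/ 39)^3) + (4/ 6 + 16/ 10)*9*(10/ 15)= 42565591496591/ 3414297667560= 12.47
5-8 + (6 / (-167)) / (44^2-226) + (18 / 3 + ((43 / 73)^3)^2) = 21908971440765731 / 7202752500224955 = 3.04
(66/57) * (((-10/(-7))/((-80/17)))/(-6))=187/3192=0.06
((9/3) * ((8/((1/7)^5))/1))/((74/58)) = 11697672/37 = 316153.30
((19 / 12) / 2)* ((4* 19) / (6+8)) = 361 / 84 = 4.30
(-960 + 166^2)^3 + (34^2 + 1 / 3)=56437819673677 / 3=18812606557892.33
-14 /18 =-7 /9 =-0.78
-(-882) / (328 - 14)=441 / 157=2.81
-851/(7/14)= -1702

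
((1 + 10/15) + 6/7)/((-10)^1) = -53/210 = -0.25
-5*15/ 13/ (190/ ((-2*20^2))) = 6000/ 247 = 24.29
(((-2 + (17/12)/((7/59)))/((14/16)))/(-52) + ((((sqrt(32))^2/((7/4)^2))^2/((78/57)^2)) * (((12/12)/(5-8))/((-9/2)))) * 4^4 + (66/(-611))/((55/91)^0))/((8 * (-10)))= -1138299860771/82387337760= -13.82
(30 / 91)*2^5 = 960 / 91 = 10.55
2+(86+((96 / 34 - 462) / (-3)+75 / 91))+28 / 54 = 10124869 / 41769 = 242.40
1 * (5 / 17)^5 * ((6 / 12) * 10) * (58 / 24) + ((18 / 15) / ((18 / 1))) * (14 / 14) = 2648351 / 28397140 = 0.09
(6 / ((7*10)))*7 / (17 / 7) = 21 / 85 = 0.25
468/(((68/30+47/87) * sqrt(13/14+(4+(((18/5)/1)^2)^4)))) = 14137500 * sqrt(2160289616646)/20934235094641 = 0.99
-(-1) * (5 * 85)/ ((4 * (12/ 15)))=2125/ 16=132.81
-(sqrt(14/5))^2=-14/5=-2.80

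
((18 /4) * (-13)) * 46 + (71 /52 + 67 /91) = -978759 /364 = -2688.90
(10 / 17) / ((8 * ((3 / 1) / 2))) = 5 / 102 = 0.05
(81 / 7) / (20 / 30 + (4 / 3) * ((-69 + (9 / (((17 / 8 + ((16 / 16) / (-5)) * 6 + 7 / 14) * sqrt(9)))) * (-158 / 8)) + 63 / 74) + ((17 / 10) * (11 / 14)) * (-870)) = -0.01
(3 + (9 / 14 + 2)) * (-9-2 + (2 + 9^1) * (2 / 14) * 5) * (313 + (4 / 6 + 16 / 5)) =-84293 / 15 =-5619.53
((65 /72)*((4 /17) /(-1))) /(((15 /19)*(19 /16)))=-104 /459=-0.23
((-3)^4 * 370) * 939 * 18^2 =9117952920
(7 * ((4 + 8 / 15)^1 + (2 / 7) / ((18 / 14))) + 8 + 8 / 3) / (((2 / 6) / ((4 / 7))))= 7912 / 105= 75.35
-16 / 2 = -8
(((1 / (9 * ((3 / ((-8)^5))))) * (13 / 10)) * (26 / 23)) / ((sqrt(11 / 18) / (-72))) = 44302336 * sqrt(22) / 1265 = 164265.91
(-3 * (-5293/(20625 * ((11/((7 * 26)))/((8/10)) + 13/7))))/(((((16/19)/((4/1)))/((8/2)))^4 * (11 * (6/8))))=4282869344/680625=6292.55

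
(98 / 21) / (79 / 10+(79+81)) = 0.03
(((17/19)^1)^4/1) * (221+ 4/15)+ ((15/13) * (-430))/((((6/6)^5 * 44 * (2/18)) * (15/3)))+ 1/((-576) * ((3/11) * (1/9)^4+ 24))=96547795392510779/794569305541440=121.51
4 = 4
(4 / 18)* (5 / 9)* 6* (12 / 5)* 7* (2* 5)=1120 / 9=124.44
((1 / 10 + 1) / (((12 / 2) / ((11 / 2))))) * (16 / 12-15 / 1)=-4961 / 360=-13.78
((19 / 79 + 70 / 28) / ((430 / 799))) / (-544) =-20351 / 2174080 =-0.01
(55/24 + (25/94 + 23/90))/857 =47599/14500440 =0.00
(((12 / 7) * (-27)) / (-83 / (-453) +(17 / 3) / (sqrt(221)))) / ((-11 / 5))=37.28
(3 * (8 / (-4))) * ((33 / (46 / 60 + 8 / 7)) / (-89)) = 41580 / 35689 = 1.17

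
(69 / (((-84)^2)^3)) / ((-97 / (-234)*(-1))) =-299 / 631035353088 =-0.00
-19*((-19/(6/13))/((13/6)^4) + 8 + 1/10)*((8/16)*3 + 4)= -28615653/43940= -651.24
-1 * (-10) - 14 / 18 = 83 / 9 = 9.22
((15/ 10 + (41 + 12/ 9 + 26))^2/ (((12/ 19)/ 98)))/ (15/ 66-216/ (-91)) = 163610738291/ 562356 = 290938.01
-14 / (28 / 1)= -1 / 2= -0.50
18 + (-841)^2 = 707299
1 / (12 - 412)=-1 / 400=-0.00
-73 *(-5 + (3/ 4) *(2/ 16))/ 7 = 11461/ 224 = 51.17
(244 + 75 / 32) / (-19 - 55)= -7883 / 2368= -3.33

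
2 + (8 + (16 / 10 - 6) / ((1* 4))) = 89 / 10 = 8.90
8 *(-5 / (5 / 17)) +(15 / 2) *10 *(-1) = -211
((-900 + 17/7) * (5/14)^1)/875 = -6283/17150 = -0.37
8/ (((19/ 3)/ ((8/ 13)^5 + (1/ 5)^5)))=2466511032/ 22045521875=0.11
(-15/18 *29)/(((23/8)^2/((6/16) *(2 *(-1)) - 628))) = 2917400/1587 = 1838.31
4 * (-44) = -176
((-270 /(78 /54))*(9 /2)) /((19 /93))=-1016955 /247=-4117.23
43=43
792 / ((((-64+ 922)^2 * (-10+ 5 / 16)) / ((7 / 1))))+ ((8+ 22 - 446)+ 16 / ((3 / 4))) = -341164352 / 864435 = -394.67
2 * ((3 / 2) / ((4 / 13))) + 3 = 51 / 4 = 12.75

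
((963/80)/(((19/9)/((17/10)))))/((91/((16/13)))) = 147339/1123850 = 0.13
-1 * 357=-357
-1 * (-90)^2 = -8100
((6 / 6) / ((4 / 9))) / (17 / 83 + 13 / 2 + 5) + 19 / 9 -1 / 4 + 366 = 25744595 / 69948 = 368.05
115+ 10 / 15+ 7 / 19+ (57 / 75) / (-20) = 3305917 / 28500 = 116.00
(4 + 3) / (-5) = -7 / 5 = -1.40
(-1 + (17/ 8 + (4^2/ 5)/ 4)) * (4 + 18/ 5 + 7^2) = 21791/ 200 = 108.96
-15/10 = -3/2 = -1.50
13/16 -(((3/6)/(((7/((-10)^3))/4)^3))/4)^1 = 128000004459/5488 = 23323615.97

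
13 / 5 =2.60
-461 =-461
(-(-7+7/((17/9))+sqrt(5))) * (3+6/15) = 3.60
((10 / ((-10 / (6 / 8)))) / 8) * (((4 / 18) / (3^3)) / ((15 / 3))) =-1 / 6480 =-0.00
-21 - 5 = -26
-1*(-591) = 591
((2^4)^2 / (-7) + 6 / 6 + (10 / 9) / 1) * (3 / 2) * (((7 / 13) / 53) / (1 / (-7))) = 1169 / 318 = 3.68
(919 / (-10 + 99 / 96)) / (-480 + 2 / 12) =176448 / 826273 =0.21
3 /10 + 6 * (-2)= -117 /10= -11.70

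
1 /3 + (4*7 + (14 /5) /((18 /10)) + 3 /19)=5138 /171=30.05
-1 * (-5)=5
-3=-3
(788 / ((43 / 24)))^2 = 357663744 / 1849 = 193436.31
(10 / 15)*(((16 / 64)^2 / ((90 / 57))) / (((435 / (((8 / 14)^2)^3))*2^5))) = 152 / 2302979175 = 0.00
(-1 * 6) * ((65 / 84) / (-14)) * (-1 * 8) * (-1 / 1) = 130 / 49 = 2.65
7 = 7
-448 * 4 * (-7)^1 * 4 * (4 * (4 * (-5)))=-4014080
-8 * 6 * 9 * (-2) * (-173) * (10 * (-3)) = 4484160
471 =471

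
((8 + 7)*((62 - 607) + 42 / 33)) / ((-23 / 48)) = 4306320 / 253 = 17021.03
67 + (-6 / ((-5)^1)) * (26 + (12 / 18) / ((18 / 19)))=4457 / 45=99.04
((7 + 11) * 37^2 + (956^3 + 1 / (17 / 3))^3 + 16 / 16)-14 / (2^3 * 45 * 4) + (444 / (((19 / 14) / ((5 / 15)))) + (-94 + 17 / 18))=44828467487668995763898800607844611 / 67209840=666992623218103119482188900.00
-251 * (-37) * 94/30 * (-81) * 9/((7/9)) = -954601443/35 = -27274326.94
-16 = -16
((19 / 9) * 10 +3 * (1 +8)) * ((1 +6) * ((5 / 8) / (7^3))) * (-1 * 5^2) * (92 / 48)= -1244875 / 42336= -29.40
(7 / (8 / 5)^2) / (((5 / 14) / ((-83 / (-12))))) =20335 / 384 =52.96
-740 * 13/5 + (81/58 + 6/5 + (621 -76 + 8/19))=-7581663/5510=-1375.98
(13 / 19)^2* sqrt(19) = 169* sqrt(19) / 361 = 2.04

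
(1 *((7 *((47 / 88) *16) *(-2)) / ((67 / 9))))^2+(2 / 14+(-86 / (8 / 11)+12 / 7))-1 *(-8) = 2279331493 / 15208732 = 149.87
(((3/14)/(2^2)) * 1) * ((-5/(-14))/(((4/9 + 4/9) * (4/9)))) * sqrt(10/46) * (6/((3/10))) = 6075 * sqrt(115)/144256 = 0.45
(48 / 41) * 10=480 / 41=11.71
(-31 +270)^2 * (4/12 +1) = 228484/3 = 76161.33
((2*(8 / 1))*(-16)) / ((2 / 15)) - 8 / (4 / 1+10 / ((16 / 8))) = -1920.89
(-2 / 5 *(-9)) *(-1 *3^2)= -162 / 5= -32.40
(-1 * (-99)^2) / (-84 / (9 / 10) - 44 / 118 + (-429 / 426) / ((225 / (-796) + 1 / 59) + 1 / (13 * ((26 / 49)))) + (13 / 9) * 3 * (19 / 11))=1298407850504721 / 10317452690521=125.85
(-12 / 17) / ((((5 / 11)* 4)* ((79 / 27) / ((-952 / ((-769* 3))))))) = -16632 / 303755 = -0.05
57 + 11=68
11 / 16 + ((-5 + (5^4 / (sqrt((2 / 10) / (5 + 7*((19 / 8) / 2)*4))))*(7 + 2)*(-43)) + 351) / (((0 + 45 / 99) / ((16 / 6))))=487333 / 240- 2128500*sqrt(85)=-19621769.82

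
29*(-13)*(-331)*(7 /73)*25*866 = 18911469850 /73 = 259061230.82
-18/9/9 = -2/9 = -0.22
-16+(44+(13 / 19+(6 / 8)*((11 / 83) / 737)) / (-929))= 10993318403 / 392628844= 28.00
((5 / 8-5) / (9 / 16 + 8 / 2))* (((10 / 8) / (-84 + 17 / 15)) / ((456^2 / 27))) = 7875 / 4192867712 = 0.00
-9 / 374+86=32155 / 374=85.98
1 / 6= 0.17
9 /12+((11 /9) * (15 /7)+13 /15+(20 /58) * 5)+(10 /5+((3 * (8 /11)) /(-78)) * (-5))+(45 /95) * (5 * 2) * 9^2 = 4321776289 /11031020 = 391.78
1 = 1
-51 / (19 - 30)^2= -0.42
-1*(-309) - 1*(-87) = 396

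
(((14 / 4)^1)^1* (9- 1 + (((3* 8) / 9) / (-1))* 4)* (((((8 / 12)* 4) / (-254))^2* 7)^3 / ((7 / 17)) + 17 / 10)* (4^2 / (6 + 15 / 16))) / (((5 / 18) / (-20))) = 1490928318304351023104 / 565876400639531985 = 2634.72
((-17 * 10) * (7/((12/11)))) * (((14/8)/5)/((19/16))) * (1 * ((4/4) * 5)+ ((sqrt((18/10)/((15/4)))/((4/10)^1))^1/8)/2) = -91630/57 -9163 * sqrt(3)/456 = -1642.35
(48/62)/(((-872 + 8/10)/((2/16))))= -5/45012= -0.00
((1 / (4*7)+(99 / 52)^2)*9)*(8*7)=623547 / 338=1844.81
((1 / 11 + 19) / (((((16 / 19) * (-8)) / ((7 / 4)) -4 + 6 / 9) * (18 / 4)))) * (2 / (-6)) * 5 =46550 / 47289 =0.98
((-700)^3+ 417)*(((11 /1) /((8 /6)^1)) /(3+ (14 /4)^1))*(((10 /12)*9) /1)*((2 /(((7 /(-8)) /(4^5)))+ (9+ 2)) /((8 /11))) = 30455486918896545 /2912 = 10458615013357.33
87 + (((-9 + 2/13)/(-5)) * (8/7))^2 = 754303/8281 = 91.09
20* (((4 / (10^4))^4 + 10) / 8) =390625000000001 / 15625000000000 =25.00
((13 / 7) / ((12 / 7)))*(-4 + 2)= -13 / 6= -2.17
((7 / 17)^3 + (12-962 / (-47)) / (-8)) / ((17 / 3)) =-11052405 / 15701948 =-0.70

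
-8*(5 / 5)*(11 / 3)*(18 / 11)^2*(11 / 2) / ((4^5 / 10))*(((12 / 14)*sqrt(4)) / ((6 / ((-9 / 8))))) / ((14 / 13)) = 15795 / 12544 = 1.26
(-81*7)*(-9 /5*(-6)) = -30618 /5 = -6123.60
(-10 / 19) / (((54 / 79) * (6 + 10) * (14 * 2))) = -395 / 229824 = -0.00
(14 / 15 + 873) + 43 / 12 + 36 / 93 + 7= 1645921 / 1860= 884.90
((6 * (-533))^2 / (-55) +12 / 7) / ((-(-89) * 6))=-11931628 / 34265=-348.22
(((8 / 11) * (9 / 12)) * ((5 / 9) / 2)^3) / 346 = 125 / 3699432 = 0.00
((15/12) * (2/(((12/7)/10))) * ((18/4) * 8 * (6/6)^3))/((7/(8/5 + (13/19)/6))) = 128.55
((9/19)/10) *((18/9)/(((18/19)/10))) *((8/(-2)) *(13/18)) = -2.89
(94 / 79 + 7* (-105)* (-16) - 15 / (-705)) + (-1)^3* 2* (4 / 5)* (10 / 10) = 218317181 / 18565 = 11759.61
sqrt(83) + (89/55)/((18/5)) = 89/198 + sqrt(83) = 9.56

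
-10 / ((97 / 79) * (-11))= 790 / 1067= 0.74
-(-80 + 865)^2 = -616225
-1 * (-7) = 7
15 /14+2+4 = 99 /14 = 7.07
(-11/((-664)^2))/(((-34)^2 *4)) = -0.00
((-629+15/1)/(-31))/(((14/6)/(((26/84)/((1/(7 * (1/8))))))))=3991/1736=2.30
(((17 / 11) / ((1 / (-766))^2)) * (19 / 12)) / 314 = 47380547 / 10362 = 4572.53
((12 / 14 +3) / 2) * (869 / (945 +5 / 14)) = 1.77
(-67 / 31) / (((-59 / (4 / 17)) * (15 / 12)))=0.01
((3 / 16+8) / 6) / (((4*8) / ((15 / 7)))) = 655 / 7168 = 0.09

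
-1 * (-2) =2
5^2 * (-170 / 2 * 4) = -8500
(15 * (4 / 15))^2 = 16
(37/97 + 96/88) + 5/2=8477/2134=3.97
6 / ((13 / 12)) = 5.54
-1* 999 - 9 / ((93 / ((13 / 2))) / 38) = -31710 / 31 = -1022.90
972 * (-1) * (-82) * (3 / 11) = 239112 / 11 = 21737.45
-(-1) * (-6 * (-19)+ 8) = 122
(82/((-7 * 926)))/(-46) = 41/149086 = 0.00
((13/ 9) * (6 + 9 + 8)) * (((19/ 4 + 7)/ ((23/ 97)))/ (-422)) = -59267/ 15192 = -3.90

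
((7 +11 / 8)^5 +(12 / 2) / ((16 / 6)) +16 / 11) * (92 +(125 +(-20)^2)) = 9164122978841 / 360448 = 25424258.09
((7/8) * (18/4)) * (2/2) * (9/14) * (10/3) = 135/16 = 8.44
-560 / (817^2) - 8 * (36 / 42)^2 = -192264272 / 32706961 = -5.88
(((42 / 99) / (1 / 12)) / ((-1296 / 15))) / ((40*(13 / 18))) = -7 / 3432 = -0.00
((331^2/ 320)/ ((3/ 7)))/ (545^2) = 766927/ 285144000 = 0.00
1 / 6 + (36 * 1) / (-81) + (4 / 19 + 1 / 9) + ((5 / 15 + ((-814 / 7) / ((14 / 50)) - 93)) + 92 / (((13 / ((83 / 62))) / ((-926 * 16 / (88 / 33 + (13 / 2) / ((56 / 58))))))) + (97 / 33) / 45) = -15442.31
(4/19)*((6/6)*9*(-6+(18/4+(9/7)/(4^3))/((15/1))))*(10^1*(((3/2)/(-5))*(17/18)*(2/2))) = 30.59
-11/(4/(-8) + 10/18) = -198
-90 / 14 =-45 / 7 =-6.43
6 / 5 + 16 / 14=82 / 35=2.34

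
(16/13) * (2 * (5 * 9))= 1440/13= 110.77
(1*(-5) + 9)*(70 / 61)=280 / 61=4.59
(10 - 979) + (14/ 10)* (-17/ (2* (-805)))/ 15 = -969.00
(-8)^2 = 64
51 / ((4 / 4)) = 51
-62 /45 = -1.38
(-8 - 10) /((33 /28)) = -168 /11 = -15.27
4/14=2/7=0.29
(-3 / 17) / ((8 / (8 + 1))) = -0.20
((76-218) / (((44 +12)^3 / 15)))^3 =-1207949625 / 677021181018112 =-0.00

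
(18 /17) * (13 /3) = 78 /17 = 4.59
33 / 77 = 3 / 7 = 0.43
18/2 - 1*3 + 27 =33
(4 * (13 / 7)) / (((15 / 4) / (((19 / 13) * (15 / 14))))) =152 / 49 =3.10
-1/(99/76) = -76/99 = -0.77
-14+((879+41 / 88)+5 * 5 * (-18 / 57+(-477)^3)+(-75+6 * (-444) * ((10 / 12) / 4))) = -4536609338901 / 1672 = -2713283097.43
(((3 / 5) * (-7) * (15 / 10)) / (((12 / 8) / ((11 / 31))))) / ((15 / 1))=-77 / 775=-0.10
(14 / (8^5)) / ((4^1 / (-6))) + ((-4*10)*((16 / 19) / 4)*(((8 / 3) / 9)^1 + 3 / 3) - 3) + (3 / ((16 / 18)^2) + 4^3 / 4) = 98843627 / 16809984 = 5.88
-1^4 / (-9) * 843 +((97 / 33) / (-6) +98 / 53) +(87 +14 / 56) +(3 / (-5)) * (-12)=19883593 / 104940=189.48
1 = 1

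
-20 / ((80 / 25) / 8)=-50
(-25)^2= 625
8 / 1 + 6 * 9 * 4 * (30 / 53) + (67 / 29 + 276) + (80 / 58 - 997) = -902290 / 1537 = -587.05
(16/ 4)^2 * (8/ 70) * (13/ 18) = 416/ 315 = 1.32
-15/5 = -3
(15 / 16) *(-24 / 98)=-45 / 196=-0.23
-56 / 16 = -7 / 2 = -3.50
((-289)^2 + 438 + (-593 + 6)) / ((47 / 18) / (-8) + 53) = 12005568 / 7585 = 1582.80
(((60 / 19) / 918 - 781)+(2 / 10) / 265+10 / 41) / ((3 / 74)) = -9124089524512 / 473768325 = -19258.55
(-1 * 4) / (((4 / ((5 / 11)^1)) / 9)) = -4.09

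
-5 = -5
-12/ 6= -2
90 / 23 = 3.91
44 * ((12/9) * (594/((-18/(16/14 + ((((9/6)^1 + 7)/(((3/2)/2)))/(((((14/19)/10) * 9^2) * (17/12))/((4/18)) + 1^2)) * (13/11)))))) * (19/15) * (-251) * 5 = 8549698993792/1869651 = 4572884.99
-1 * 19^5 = -2476099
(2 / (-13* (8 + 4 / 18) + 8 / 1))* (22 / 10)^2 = -1089 / 11125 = -0.10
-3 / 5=-0.60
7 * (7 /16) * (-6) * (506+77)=-10712.62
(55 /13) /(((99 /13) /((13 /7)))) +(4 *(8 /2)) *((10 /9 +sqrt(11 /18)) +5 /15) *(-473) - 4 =-229625 /21 - 3784 *sqrt(22) /3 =-16850.70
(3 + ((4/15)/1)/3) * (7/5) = 973/225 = 4.32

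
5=5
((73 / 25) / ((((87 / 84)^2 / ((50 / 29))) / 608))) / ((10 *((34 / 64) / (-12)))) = -6445.56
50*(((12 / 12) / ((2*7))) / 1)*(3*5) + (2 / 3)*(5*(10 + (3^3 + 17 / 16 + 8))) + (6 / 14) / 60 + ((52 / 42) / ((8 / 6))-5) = 170561 / 840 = 203.05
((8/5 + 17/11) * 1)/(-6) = -173/330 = -0.52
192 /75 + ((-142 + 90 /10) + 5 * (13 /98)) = -317953 /2450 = -129.78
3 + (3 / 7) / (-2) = 2.79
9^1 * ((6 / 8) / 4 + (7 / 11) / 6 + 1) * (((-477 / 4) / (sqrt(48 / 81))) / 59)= -2932119 * sqrt(3) / 166144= -30.57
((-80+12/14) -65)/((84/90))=-15135/98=-154.44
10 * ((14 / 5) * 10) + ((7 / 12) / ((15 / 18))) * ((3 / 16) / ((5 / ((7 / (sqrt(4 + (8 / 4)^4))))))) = 147 * sqrt(5) / 8000 + 280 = 280.04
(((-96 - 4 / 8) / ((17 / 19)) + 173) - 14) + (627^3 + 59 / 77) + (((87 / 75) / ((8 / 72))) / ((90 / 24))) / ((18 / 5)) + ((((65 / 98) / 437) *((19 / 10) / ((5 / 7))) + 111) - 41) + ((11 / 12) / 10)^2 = 106864341344377619 / 433540800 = 246492005.70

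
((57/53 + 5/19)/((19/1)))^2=1817104/366071689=0.00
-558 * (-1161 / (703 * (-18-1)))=-647838 / 13357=-48.50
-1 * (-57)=57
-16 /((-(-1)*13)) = -16 /13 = -1.23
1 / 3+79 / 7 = 244 / 21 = 11.62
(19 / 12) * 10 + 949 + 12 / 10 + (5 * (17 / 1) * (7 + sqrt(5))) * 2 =170 * sqrt(5) + 64681 / 30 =2536.16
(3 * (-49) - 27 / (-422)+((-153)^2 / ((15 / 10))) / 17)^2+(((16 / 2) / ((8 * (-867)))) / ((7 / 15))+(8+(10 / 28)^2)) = 749679433459079 / 1260923762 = 594547.79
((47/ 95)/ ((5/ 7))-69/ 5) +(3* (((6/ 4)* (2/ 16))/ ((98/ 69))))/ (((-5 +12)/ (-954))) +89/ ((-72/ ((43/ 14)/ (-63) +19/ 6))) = -14978374153/ 211150800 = -70.94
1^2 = 1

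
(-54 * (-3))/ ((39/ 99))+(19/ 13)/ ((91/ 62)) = 487664/ 1183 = 412.23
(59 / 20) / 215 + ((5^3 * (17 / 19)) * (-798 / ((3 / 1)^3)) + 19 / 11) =-1406433859 / 425700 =-3303.81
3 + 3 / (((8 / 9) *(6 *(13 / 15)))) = 759 / 208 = 3.65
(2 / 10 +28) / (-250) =-141 / 1250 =-0.11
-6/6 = -1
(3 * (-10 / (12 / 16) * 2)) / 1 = -80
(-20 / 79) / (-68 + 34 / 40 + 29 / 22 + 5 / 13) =57200 / 14787141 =0.00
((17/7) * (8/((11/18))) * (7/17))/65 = 144/715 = 0.20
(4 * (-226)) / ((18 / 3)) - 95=-245.67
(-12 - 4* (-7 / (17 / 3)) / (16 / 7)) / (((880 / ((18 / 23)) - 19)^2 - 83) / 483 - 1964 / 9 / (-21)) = -26173287 / 6758004968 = -0.00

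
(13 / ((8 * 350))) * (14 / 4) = 13 / 800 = 0.02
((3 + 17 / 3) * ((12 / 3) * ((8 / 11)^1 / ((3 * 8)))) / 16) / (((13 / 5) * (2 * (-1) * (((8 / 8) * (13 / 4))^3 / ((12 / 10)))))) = -0.00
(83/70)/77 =83/5390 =0.02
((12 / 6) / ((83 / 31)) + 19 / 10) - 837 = -834.35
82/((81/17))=1394/81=17.21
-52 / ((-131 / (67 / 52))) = 67 / 131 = 0.51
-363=-363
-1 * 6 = -6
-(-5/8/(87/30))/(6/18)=75/116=0.65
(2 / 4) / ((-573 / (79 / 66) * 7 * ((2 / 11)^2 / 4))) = -869 / 48132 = -0.02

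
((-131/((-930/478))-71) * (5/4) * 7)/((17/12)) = -11942/527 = -22.66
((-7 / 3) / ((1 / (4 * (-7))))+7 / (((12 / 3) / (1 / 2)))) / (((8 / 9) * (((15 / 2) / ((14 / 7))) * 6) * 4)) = 1589 / 1920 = 0.83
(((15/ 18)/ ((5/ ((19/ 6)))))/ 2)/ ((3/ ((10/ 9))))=95/ 972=0.10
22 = 22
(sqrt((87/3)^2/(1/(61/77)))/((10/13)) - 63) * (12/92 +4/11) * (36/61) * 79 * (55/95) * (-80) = 1791720000/26657 - 1072188000 * sqrt(4697)/2052589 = 31414.18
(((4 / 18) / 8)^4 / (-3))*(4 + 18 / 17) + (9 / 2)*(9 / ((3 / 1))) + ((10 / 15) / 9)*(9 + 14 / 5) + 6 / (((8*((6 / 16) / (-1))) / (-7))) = 6076337257 / 214151040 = 28.37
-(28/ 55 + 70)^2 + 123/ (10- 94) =-421212777/ 84700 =-4973.00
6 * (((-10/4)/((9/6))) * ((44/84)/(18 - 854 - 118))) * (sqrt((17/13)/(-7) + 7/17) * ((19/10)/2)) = 209 * sqrt(134589)/30992598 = 0.00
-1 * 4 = -4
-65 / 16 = -4.06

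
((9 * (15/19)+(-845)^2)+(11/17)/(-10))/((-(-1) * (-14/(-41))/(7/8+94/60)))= 9235288032461/1808800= 5105754.11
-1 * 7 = -7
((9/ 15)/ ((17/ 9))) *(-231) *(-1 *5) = 6237/ 17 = 366.88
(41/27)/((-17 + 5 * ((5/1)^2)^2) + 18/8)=164/335907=0.00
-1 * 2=-2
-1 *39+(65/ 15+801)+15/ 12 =9211/ 12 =767.58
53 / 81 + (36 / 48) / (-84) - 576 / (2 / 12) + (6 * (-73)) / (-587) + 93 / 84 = -18390806135 / 5325264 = -3453.50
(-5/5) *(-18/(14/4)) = 36/7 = 5.14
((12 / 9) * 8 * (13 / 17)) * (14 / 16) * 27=3276 / 17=192.71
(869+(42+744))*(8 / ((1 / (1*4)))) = 52960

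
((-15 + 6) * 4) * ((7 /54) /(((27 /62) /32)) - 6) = -10280 /81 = -126.91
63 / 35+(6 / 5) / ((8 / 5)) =51 / 20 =2.55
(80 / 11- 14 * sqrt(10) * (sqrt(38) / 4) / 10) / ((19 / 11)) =80 / 19- 77 * sqrt(95) / 190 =0.26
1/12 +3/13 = 49/156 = 0.31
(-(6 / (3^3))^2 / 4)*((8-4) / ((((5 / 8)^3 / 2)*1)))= -4096 / 10125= -0.40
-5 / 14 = -0.36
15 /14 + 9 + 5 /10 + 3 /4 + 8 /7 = 349 /28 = 12.46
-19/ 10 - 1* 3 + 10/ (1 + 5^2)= -587/ 130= -4.52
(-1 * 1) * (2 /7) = -0.29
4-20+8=-8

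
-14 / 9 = -1.56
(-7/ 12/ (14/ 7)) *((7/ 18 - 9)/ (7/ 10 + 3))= 5425/ 7992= 0.68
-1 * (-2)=2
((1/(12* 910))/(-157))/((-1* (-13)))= -1/22287720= -0.00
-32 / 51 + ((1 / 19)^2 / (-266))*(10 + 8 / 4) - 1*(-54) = 130691080 / 2448663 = 53.37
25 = 25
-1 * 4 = -4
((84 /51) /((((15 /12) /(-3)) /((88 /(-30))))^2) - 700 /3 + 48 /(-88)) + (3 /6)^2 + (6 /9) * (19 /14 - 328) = -3630117053 /9817500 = -369.76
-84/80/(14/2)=-3/20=-0.15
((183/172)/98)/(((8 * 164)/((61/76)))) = 11163/1680745472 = 0.00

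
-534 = -534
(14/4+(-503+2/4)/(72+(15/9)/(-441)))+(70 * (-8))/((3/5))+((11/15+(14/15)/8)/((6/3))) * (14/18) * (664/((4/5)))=-2271570917/3429036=-662.45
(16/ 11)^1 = 16/ 11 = 1.45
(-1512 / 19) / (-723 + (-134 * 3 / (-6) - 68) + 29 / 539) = 271656 / 2471311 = 0.11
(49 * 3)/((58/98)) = 7203/29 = 248.38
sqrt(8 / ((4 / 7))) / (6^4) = sqrt(14) / 1296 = 0.00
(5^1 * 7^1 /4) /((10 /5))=35 /8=4.38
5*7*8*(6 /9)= 560 /3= 186.67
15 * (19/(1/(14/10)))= 399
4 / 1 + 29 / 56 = 253 / 56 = 4.52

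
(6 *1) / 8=3 / 4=0.75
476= 476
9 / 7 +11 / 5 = 122 / 35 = 3.49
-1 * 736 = -736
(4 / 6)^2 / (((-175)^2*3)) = 4 / 826875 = 0.00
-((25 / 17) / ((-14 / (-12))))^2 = -1.59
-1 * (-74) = 74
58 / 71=0.82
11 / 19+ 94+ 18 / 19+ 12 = 2043 / 19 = 107.53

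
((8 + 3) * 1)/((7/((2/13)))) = 22/91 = 0.24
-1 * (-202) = 202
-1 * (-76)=76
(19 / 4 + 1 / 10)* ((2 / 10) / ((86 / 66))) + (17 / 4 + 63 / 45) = 6874 / 1075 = 6.39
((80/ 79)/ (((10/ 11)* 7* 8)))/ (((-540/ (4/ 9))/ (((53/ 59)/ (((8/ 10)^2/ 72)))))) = -2915/ 1761858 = -0.00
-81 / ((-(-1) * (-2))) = 81 / 2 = 40.50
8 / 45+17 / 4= 797 / 180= 4.43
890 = 890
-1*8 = -8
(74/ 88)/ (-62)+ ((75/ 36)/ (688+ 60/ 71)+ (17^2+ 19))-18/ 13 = 306.60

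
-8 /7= -1.14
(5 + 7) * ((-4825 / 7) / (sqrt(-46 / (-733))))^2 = 102388188750 / 1127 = 90850211.85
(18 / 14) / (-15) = -3 / 35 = -0.09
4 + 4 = 8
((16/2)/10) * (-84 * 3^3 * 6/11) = -54432/55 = -989.67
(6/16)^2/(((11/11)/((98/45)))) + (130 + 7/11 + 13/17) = 3940683/29920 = 131.71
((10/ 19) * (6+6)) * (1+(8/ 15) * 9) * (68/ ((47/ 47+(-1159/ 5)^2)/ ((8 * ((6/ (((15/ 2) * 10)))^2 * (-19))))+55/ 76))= -0.05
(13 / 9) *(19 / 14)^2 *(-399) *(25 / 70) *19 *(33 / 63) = -93179515 / 24696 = -3773.06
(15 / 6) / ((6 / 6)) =5 / 2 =2.50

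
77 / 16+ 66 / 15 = 737 / 80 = 9.21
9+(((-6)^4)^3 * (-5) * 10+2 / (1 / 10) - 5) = -108839116776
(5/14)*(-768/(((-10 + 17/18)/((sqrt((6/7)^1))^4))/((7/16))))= 77760/7987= 9.74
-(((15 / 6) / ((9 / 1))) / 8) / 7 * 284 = -355 / 252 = -1.41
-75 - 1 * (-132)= 57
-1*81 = -81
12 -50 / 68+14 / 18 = 3685 / 306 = 12.04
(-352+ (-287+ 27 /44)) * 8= -56178 /11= -5107.09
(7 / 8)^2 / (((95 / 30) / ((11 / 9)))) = 0.30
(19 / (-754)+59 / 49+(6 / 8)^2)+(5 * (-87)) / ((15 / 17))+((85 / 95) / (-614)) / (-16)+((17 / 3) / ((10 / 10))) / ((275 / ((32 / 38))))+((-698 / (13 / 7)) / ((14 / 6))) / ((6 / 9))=-2084741982313981 / 2844679437600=-732.86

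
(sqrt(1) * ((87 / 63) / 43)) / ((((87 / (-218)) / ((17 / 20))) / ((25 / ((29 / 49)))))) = -64855 / 22446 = -2.89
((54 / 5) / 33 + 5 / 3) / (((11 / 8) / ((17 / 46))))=22372 / 41745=0.54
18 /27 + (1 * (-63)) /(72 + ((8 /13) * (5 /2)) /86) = -25135 /120774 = -0.21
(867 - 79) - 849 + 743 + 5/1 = 687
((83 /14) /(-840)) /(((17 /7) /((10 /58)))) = -83 /165648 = -0.00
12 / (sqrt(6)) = 2* sqrt(6) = 4.90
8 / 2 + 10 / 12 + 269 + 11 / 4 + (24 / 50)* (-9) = 81679 / 300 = 272.26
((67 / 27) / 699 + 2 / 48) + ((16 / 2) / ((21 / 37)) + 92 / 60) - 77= -324074687 / 5284440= -61.33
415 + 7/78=32377/78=415.09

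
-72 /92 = -18 /23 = -0.78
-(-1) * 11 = 11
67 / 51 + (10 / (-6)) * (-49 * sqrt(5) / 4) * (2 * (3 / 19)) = 67 / 51 + 245 * sqrt(5) / 38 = 15.73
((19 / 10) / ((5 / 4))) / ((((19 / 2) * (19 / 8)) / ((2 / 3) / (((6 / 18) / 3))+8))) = 0.94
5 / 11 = 0.45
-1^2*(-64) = 64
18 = 18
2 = 2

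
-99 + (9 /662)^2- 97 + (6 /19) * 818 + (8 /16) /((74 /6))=62.36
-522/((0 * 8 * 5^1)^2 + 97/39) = -20358/97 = -209.88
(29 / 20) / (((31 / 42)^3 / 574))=308317212 / 148955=2069.87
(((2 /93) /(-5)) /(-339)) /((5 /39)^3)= 13182 /2189375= 0.01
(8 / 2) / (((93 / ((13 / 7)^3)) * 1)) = 8788 / 31899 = 0.28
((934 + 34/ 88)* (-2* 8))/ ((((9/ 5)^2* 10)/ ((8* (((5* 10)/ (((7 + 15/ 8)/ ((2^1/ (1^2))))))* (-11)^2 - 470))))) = -208623807200/ 63261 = -3297826.58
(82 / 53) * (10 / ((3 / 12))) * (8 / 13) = 26240 / 689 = 38.08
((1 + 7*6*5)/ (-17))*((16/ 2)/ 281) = -1688/ 4777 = -0.35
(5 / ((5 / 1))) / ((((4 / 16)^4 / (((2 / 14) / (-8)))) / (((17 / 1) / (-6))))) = 272 / 21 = 12.95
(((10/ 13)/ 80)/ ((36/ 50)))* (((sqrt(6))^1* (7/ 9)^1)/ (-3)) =-175* sqrt(6)/ 50544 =-0.01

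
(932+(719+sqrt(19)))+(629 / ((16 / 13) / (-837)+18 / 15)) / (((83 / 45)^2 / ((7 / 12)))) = sqrt(19)+3128237121061 / 1796816536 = 1745.35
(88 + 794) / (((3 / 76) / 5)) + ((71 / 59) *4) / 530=1746742342 / 15635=111720.01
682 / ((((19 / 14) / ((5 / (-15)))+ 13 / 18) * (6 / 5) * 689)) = -35805 / 145379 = -0.25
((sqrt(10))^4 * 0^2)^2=0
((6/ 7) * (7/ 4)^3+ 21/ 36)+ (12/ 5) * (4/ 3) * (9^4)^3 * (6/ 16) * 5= 162679413013553/ 96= 1694577218891.18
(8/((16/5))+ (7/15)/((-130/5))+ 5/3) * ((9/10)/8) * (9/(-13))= -21843/67600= -0.32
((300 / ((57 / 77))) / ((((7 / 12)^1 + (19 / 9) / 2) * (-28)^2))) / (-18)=-275 / 15694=-0.02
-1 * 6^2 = -36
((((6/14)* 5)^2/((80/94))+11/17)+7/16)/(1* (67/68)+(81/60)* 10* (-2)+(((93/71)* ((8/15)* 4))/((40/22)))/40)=-766489375/3072630652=-0.25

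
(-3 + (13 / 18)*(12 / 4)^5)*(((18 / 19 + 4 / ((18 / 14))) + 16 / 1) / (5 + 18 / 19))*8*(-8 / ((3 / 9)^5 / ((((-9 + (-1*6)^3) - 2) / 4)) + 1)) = -232088068800 / 6232741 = -37236.92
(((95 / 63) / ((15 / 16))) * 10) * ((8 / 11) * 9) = 24320 / 231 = 105.28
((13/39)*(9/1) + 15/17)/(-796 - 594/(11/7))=-33/9979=-0.00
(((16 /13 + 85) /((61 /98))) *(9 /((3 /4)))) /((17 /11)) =14501256 /13481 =1075.68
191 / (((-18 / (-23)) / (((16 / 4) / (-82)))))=-4393 / 369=-11.91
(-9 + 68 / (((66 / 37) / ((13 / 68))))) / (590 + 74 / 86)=-4859 / 1676862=-0.00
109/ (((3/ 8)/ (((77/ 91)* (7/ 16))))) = 8393/ 78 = 107.60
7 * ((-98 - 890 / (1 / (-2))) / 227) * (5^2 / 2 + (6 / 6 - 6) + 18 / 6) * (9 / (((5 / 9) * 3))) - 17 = 3318634 / 1135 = 2923.91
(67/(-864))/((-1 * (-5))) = -67/4320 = -0.02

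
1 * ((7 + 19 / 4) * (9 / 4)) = 423 / 16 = 26.44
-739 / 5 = -147.80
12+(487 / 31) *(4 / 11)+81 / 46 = 305461 / 15686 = 19.47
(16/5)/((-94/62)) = -496/235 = -2.11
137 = 137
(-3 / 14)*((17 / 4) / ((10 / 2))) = -51 / 280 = -0.18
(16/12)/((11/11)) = 4/3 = 1.33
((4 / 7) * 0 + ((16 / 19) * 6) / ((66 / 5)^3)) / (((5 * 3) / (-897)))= -29900 / 227601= -0.13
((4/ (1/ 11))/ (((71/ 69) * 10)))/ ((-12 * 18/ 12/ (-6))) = 506/ 355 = 1.43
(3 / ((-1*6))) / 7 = -1 / 14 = -0.07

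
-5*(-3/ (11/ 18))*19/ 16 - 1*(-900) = 81765/ 88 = 929.15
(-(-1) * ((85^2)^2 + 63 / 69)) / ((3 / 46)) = 2401228792 / 3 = 800409597.33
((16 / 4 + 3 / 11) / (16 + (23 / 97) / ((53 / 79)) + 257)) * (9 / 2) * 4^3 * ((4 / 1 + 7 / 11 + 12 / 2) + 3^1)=1043828640 / 17004251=61.39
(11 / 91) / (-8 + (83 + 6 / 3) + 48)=11 / 11375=0.00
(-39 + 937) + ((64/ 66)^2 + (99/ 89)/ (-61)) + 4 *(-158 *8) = -4157.08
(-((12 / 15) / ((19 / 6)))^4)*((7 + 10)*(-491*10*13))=72002691072 / 16290125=4420.02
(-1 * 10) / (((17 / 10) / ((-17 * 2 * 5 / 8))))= 125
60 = 60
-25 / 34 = -0.74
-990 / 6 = -165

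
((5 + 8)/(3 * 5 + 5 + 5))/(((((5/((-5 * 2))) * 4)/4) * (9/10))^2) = 208/81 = 2.57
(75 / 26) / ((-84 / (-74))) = 925 / 364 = 2.54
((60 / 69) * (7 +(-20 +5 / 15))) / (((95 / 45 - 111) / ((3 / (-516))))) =-57 / 96922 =-0.00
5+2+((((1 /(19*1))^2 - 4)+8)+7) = 6499 /361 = 18.00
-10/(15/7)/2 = -7/3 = -2.33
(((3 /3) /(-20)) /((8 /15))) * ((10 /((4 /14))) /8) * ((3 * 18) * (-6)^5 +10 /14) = 44089845 /256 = 172225.96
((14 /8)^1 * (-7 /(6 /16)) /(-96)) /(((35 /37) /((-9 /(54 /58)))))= -7511 /2160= -3.48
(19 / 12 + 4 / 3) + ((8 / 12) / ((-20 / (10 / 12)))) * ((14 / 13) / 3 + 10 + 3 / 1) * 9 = -11 / 26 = -0.42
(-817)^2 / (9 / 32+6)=21359648 / 201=106266.91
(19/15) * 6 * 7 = 266/5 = 53.20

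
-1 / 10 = -0.10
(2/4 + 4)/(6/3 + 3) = 9/10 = 0.90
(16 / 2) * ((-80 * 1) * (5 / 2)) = -1600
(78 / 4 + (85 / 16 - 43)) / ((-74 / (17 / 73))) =4947 / 86432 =0.06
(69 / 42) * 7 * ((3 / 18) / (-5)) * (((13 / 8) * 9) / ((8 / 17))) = -15249 / 1280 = -11.91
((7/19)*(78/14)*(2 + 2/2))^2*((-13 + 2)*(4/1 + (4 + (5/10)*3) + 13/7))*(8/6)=-15961374/2527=-6316.33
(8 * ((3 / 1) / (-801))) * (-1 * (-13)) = -104 / 267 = -0.39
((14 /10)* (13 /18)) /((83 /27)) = 273 /830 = 0.33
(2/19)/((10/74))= 0.78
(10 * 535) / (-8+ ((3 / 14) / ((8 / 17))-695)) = -119840 / 15737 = -7.62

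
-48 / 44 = -12 / 11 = -1.09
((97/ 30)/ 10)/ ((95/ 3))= 97/ 9500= 0.01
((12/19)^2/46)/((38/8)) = 288/157757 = 0.00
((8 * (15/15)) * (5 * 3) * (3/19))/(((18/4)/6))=480/19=25.26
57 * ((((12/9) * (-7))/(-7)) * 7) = 532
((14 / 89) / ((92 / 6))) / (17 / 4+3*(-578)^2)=84 / 8206474175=0.00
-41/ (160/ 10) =-41/ 16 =-2.56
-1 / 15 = -0.07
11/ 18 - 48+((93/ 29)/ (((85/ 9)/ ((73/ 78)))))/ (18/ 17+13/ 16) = -815490797/ 17270370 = -47.22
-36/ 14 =-18/ 7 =-2.57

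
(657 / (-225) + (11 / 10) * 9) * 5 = 349 / 10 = 34.90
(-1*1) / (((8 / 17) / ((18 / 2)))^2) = -23409 / 64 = -365.77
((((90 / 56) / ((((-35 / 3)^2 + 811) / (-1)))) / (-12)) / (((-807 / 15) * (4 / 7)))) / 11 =-675 / 1614241024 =-0.00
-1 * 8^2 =-64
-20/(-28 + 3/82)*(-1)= -1640/2293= -0.72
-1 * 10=-10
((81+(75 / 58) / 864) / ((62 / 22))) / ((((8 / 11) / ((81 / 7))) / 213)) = 313849186893 / 3222016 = 97407.71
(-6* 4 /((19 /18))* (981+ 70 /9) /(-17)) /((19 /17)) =427152 /361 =1183.25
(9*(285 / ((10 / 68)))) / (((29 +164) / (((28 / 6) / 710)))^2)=94962 / 4694305225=0.00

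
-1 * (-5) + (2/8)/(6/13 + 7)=5.03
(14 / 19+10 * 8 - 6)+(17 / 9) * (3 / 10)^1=42923 / 570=75.30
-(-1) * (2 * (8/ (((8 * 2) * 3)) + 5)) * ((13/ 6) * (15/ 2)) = 2015/ 12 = 167.92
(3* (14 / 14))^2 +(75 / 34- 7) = 143 / 34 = 4.21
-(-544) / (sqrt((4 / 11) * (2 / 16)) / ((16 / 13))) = 8704 * sqrt(22) / 13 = 3140.41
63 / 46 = 1.37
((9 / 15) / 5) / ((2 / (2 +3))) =3 / 10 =0.30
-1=-1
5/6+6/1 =41/6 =6.83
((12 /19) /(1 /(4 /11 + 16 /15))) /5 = 944 /5225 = 0.18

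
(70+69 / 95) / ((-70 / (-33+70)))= -248603 / 6650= -37.38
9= 9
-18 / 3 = -6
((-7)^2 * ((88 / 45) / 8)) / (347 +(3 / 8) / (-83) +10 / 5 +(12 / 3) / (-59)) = 21115864 / 615131595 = 0.03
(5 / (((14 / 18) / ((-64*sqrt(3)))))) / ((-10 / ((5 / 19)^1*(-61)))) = -87840*sqrt(3) / 133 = -1143.93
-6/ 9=-2/ 3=-0.67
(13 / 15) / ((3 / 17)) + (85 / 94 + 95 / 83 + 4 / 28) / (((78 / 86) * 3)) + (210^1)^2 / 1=1409141919877 / 31949190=44105.72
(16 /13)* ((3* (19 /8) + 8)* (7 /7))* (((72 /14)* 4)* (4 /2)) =69696 /91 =765.89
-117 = -117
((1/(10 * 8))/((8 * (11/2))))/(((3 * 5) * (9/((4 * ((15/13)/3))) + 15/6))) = 1/440880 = 0.00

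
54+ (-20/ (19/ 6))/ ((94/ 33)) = 46242/ 893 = 51.78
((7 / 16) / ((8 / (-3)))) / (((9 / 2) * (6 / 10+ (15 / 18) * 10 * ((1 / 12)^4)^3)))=-0.06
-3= -3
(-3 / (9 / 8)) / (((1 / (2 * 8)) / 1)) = -42.67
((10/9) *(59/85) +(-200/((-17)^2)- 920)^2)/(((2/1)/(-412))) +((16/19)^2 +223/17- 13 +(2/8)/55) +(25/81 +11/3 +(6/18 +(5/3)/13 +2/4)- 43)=-1219692703493633763857/6984799424460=-174621006.18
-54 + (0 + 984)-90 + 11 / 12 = 10091 / 12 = 840.92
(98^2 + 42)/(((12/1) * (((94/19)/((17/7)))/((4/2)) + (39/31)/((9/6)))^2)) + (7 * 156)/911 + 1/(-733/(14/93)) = 10061381487862651303/42955727431866462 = 234.23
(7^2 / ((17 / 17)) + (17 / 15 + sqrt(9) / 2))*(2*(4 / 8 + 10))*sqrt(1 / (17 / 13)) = 948.19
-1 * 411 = -411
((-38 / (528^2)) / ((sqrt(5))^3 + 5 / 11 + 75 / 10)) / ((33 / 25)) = 665 / 49972032 - 19 * sqrt(5) / 2271456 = -0.00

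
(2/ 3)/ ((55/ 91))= 182/ 165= 1.10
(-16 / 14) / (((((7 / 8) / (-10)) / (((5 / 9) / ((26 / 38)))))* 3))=60800 / 17199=3.54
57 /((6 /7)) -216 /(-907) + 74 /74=67.74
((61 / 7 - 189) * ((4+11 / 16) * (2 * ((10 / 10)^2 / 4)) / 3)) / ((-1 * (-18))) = -15775 / 2016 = -7.82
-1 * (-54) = 54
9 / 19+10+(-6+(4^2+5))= 484 / 19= 25.47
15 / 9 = 5 / 3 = 1.67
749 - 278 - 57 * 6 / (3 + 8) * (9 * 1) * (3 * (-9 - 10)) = 180627 / 11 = 16420.64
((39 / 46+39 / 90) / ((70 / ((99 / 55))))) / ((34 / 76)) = 1482 / 20125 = 0.07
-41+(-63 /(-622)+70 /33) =-795947 /20526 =-38.78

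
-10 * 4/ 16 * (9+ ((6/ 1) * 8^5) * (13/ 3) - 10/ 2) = -2129930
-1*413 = -413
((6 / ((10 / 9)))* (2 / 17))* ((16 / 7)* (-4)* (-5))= 3456 / 119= 29.04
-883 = -883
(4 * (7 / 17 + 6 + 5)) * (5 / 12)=970 / 51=19.02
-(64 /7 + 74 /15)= -14.08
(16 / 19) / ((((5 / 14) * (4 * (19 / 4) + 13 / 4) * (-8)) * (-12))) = 28 / 25365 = 0.00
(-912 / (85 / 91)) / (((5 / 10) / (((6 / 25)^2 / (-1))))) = 5975424 / 53125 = 112.48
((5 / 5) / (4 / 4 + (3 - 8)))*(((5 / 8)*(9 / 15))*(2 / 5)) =-3 / 80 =-0.04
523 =523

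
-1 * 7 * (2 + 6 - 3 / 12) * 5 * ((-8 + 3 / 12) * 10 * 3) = 504525 / 8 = 63065.62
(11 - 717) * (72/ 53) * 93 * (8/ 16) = -2363688/ 53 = -44597.89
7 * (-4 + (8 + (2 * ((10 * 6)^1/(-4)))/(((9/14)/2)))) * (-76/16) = 2970.33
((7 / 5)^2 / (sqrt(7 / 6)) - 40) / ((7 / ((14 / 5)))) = -16 + 14* sqrt(42) / 125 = -15.27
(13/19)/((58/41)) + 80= 88693/1102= 80.48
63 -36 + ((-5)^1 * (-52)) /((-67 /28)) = -5471 /67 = -81.66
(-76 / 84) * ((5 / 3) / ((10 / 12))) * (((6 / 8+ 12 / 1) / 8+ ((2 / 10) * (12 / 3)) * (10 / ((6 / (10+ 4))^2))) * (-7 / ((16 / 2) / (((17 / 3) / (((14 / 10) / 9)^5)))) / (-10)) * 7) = -1913610875625 / 614656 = -3113303.82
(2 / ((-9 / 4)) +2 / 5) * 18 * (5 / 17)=-44 / 17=-2.59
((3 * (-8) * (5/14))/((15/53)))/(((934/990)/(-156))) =5007.84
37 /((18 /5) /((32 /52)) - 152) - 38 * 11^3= -50578.25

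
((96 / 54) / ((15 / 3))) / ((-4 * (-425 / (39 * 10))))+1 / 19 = 3251 / 24225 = 0.13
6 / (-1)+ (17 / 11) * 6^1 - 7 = -41 / 11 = -3.73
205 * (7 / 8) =179.38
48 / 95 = 0.51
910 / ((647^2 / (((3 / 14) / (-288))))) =-65 / 40186464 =-0.00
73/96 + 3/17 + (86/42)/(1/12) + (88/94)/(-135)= 616158253/24161760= 25.50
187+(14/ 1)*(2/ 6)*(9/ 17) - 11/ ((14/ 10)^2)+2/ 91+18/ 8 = 8062421/ 43316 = 186.13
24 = 24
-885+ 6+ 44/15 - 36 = -13681/15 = -912.07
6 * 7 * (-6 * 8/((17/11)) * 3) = -66528/17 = -3913.41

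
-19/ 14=-1.36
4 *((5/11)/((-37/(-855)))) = 17100/407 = 42.01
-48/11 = -4.36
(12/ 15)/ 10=2/ 25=0.08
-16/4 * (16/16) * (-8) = 32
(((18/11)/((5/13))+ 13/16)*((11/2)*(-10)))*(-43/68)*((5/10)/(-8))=-191737/17408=-11.01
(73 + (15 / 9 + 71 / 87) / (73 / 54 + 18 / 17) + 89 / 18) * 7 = 638610413 / 1155186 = 552.82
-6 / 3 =-2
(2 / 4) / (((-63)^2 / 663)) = 221 / 2646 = 0.08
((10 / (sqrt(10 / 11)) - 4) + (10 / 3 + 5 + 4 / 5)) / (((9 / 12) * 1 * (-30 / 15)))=-2 * sqrt(110) / 3 - 154 / 45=-10.41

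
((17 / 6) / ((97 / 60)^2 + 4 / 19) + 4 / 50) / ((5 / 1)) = 307726 / 1420375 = 0.22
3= 3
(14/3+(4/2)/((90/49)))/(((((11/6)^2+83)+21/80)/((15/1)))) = 62160/62369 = 1.00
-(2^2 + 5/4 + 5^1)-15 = -101/4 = -25.25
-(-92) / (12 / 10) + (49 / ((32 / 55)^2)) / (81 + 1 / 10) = 97726735 / 1245696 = 78.45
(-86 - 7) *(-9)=837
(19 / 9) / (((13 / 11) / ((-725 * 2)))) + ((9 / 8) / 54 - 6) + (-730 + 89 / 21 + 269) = -40005359 / 13104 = -3052.91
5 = 5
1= 1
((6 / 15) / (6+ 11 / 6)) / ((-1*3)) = -4 / 235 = -0.02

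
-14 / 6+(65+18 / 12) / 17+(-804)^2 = 65934593 / 102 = 646417.58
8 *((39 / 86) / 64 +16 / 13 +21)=177.90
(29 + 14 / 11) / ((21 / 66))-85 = 71 / 7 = 10.14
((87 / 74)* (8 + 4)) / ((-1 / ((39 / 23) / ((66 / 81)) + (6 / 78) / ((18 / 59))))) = -4005712 / 121693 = -32.92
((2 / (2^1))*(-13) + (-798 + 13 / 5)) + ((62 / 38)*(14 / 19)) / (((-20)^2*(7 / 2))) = -29183209 / 36100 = -808.40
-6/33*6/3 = -4/11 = -0.36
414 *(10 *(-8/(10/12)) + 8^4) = 1656000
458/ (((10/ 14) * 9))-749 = -30499/ 45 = -677.76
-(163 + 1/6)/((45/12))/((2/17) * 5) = -16643/225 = -73.97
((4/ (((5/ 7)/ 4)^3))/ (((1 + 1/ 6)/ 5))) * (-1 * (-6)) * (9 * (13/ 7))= 7547904/ 25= 301916.16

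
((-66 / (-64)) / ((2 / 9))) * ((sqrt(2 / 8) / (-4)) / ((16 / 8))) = -297 / 1024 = -0.29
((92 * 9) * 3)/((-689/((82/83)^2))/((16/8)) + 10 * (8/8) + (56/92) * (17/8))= -768311136/105676865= -7.27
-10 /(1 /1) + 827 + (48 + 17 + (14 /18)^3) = 643321 /729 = 882.47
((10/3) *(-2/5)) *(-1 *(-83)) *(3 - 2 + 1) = -664/3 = -221.33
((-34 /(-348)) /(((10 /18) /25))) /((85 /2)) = 3 /29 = 0.10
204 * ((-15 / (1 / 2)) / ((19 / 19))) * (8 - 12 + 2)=12240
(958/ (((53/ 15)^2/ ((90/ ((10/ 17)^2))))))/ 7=2851.27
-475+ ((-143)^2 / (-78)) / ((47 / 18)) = -27044 / 47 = -575.40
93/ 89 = 1.04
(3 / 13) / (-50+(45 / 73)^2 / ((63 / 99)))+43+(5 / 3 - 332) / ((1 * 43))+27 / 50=35.85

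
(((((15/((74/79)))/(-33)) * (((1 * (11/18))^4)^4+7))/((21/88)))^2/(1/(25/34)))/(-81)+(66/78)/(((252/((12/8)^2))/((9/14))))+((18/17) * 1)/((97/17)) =-3186782570575183945196794260715570725131766745147645/1932507734364633697836027579296802574610811989262336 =-1.65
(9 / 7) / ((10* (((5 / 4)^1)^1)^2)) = 72 / 875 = 0.08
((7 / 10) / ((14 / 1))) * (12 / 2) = 0.30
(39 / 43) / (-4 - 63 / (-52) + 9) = 2028 / 13889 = 0.15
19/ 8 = 2.38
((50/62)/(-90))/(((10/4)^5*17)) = -16/2964375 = -0.00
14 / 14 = 1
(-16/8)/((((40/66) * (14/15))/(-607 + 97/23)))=343134/161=2131.27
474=474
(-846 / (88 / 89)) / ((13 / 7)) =-263529 / 572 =-460.72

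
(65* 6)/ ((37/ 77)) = 30030/ 37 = 811.62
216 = 216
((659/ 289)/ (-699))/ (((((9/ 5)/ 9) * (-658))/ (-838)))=-1380605/ 66461619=-0.02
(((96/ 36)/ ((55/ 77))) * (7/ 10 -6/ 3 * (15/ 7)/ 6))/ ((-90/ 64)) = 0.04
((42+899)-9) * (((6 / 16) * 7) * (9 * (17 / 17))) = 44037 / 2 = 22018.50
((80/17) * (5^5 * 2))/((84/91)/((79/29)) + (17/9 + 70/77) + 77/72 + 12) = 5422560000/2987903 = 1814.84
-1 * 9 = -9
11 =11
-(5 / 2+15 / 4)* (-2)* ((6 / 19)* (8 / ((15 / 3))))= 120 / 19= 6.32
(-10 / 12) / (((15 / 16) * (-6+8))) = -4 / 9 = -0.44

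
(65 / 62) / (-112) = -65 / 6944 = -0.01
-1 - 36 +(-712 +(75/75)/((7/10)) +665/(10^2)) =-103729/140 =-740.92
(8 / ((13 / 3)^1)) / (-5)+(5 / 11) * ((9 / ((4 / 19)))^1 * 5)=276819 / 2860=96.79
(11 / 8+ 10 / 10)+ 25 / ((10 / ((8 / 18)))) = 251 / 72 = 3.49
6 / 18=1 / 3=0.33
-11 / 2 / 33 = -1 / 6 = -0.17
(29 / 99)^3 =0.03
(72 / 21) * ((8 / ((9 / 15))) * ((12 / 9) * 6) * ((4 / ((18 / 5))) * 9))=25600 / 7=3657.14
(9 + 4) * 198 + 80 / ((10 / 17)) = 2710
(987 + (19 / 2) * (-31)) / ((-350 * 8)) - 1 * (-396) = 443243 / 1120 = 395.75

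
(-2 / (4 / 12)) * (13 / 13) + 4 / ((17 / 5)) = -82 / 17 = -4.82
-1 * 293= -293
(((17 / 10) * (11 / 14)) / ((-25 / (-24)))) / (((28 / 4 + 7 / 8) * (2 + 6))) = 374 / 18375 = 0.02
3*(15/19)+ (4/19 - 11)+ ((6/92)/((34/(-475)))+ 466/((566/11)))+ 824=6927215435/8409628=823.72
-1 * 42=-42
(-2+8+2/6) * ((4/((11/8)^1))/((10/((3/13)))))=304/715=0.43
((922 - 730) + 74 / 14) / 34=5.80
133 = 133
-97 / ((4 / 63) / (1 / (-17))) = 6111 / 68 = 89.87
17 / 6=2.83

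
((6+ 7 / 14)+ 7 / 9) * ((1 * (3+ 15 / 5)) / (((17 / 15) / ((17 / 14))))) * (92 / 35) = 6026 / 49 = 122.98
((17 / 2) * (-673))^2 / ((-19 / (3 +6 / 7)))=-3534204987 / 532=-6643242.46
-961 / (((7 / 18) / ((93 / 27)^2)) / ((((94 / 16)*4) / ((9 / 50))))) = -2170274350 / 567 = -3827644.36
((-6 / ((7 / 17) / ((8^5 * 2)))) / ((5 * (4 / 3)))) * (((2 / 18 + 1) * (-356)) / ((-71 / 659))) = -261375131648 / 497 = -525905697.48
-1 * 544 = -544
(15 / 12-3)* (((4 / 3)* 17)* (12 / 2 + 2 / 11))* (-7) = 56644 / 33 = 1716.48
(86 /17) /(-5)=-1.01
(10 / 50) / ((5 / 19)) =19 / 25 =0.76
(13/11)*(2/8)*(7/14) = 13/88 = 0.15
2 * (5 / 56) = 5 / 28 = 0.18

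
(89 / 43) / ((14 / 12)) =534 / 301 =1.77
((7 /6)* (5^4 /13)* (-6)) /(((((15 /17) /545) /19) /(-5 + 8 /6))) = 1694336875 /117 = 14481511.75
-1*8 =-8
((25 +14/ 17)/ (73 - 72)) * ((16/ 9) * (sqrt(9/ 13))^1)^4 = 28770304/ 232713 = 123.63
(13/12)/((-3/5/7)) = -455/36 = -12.64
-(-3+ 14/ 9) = 13/ 9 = 1.44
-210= -210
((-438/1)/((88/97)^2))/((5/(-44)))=2060571/440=4683.12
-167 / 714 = -0.23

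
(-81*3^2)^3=-387420489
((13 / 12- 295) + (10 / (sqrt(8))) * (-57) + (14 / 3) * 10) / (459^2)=-989 / 842724- 95 * sqrt(2) / 140454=-0.00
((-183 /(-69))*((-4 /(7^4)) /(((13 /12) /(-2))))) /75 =0.00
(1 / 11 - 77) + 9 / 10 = -8361 / 110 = -76.01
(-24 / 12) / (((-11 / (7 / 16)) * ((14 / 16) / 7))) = 7 / 11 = 0.64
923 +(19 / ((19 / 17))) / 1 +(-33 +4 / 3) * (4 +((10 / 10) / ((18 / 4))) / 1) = 21770 / 27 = 806.30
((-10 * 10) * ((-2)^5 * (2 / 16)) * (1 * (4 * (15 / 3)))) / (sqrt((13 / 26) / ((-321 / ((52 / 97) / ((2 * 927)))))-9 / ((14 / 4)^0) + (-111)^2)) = 4800 * sqrt(45588897580576197) / 14214942227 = 72.10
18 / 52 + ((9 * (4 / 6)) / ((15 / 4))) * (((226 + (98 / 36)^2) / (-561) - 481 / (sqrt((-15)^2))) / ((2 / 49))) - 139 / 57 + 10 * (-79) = -105373052363 / 51017850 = -2065.42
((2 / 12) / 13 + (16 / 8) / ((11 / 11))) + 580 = 582.01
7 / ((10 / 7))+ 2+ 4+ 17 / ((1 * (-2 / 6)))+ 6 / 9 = -1183 / 30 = -39.43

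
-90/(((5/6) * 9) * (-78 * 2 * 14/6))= 3/91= 0.03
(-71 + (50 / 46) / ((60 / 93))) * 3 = -19131 / 92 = -207.95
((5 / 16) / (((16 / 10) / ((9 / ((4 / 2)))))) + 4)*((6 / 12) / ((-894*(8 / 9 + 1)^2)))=-33723 / 44094464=-0.00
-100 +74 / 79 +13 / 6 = -45929 / 474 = -96.90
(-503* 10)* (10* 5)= -251500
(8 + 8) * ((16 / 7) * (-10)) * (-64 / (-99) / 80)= -2048 / 693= -2.96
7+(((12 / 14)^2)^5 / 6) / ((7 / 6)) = 13901753377 / 1977326743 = 7.03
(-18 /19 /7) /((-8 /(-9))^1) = -81 /532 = -0.15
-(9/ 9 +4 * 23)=-93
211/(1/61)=12871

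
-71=-71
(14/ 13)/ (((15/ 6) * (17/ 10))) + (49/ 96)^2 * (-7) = -3198251/ 2036736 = -1.57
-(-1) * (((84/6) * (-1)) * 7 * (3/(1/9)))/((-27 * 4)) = 49/2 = 24.50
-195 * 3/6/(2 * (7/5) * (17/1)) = -2.05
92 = 92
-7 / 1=-7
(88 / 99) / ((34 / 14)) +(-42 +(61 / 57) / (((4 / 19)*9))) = -75403 / 1836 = -41.07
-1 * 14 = -14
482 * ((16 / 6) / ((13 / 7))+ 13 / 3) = 36150 / 13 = 2780.77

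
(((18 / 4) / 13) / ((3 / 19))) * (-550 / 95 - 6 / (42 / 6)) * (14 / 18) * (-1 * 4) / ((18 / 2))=5.04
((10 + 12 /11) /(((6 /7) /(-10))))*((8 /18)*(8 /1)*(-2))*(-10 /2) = -4600.67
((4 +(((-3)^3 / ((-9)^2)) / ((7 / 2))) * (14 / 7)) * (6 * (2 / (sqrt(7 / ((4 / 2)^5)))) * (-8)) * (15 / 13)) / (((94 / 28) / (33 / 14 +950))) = -2047948800 * sqrt(14) / 29939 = -255944.51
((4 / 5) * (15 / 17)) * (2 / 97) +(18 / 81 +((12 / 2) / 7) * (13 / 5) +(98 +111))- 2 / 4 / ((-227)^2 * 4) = 45280594177261 / 214127728920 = 211.47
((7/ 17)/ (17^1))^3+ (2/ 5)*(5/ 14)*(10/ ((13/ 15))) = 3620666563/ 2196518779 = 1.65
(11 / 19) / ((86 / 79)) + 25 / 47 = 81693 / 76798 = 1.06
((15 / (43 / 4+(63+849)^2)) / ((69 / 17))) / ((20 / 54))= 54 / 4501261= 0.00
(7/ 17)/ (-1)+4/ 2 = 27/ 17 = 1.59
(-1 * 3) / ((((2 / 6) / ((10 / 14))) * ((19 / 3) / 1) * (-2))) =135 / 266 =0.51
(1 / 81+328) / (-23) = -26569 / 1863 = -14.26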